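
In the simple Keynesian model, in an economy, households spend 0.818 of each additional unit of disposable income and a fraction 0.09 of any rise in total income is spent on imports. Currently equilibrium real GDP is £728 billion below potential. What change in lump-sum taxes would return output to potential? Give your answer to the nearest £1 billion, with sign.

Spending multiplier = 1/(1 − c + m) = 1/(1 − 0.818 + 0.09) = 1/0.272 ≈ 3.676.
Tax multiplier = −c·k = −0.818/0.272 ≈ −3.007. Need ΔY = +£728 billion, so ΔT = ΔY/(−c·k) = −(+£728 billion) × 0.272 / 0.818 ≈ −£242 billion.
The government should cut lump-sum taxes by £242 billion.

−£242 billion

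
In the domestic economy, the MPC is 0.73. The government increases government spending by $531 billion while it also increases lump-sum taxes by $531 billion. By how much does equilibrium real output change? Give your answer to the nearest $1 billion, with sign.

Expenditure multiplier = 1/(1 − MPC) = 1/(1 − 0.73) = 1/0.27 ≈ 3.704.
ΔG contributes k·ΔG = (+$531 billion) / 0.27 ≈ +$1,966.7 billion.
ΔT of +$531 billion changes first-round spending by −c·ΔT = −$387.63 billion, contributing k·(−c·ΔT) = (−$387.63 billion) / 0.27 ≈ −$1,435.7 billion.
With ΔG = ΔT and no other leakages, the balanced-budget multiplier is 1, so ΔY = ΔG = +$531 billion.

+$531 billion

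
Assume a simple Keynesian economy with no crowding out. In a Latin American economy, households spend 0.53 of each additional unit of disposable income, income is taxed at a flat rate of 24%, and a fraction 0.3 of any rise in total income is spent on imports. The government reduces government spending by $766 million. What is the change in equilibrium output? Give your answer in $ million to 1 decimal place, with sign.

Expenditure multiplier = 1/(1 − c(1−t) + m) = 1/(1 − 0.53×0.76 + 0.3) = 1/0.8972 ≈ 1.115.
ΔY = k × ΔG = (−$766 million) / 0.8972 ≈ −$853.8 million.

−$853.8 million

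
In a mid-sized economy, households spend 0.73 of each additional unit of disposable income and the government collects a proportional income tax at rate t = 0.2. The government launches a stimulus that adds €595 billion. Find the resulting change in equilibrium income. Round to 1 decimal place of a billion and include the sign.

Government-spending multiplier = 1/(1 − c(1−t)) = 1/(1 − 0.73×0.8) = 1/0.416 ≈ 2.404.
ΔY = k × ΔG = (+€595 billion) / 0.416 ≈ +€1,430.3 billion.

+€1,430.3 billion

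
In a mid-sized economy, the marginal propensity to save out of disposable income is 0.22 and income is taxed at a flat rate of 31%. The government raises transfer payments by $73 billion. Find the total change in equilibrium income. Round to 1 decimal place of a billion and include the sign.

MPC = 1 − MPS = 1 − 0.22 = 0.78.
The transfer change shifts disposable income by +$73 billion, so first-round consumption changes by c·ΔTR = 0.78 × (+$73 billion) = +$56.94 billion.
Expenditure multiplier = 1/(1 − c(1−t)) = 1/(1 − 0.78×0.69) = 1/0.4618 ≈ 2.165.
The transfer multiplier is c × k ≈ 1.689, so ΔY = k × (c·ΔTR) = (+$56.94 billion) / 0.4618 ≈ +$123.3 billion.

+$123.3 billion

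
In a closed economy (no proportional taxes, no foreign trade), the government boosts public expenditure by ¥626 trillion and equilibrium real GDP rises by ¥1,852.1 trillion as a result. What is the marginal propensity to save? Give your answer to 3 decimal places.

Implied spending multiplier k = ΔY/ΔG = 1,852.1/626 ≈ 2.9586.
Since k = 1/(1 − MPC), MPC = 1 − 1/k = 1 − ΔG/ΔY = 1 − 626/1,852.1 ≈ 0.662.
MPS = 1 − MPC = 0.338.

0.338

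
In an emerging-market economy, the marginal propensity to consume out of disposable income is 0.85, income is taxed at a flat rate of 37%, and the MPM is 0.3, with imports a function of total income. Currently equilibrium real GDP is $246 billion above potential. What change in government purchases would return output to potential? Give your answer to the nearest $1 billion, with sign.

Spending multiplier = 1/(1 − c(1−t) + m) = 1/(1 − 0.85×0.63 + 0.3) = 1/0.7645 ≈ 1.308.
Need ΔY = −$246 billion, so ΔG = ΔY/k = (−$246 billion) × 0.7645 ≈ −$188 billion.
The government should cut government purchases by $188 billion.

−$188 billion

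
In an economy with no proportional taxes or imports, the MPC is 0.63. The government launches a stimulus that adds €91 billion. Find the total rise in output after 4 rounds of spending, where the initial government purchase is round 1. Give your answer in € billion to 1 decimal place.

Round 1 adds ΔG = €91 billion; each later round is MPC = 0.63 times the previous.
After 4 rounds: 91 + 57.33 + 36.1179 + 22.754277 = ΔG·(1 − c^4)/(1 − c) = 91 × (1 − 0.15752961)/0.37 ≈ €207.2 billion.

€207.2 billion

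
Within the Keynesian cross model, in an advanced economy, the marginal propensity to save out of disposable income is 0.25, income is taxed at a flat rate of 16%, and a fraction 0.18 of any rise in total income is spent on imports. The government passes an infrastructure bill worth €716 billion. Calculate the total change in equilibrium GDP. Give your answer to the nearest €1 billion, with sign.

MPC = 1 − MPS = 1 − 0.25 = 0.75.
Spending multiplier = 1/(1 − c(1−t) + m) = 1/(1 − 0.75×0.84 + 0.18) = 1/0.55 ≈ 1.818.
ΔY = k × ΔG = (+€716 billion) / 0.55 ≈ +€1,302 billion.

+€1,302 billion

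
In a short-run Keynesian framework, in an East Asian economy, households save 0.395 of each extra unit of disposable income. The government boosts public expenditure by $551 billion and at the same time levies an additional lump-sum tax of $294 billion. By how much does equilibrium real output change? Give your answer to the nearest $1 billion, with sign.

MPC = 1 − MPS = 1 − 0.395 = 0.605.
Expenditure multiplier = 1/(1 − MPC) = 1/(1 − 0.605) = 1/0.395 ≈ 2.532.
ΔG contributes k·ΔG = (+$551 billion) / 0.395 ≈ +$1,394.9 billion.
ΔT of +$294 billion changes first-round spending by −c·ΔT = −$177.87 billion, contributing k·(−c·ΔT) = (−$177.87 billion) / 0.395 ≈ −$450.3 billion.
Net ΔY = k(ΔG − c·ΔT) = (+$373.13 billion) / 0.395 ≈ +$945 billion.

+$945 billion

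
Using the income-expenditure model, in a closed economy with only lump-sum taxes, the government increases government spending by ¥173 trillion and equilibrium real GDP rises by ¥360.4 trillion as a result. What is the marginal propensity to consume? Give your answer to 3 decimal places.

0.520

Implied spending multiplier k = ΔY/ΔG = 360.4/173 ≈ 2.0832.
Since k = 1/(1 − MPC), MPC = 1 − 1/k = 1 − ΔG/ΔY = 1 − 173/360.4 ≈ 0.520.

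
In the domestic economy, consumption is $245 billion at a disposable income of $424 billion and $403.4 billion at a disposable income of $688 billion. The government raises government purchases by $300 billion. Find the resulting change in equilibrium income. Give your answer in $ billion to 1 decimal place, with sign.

MPC = ΔC/ΔYd = (403.4 − 245)/(688 − 424) = 158.4/264 = 0.6.
Government-spending multiplier = 1/(1 − MPC) = 1/(1 − 0.6) = 1/0.4 = 2.5.
ΔY = k × ΔG = (+$300 billion) / 0.4 = +$750 billion.

+$750.0 billion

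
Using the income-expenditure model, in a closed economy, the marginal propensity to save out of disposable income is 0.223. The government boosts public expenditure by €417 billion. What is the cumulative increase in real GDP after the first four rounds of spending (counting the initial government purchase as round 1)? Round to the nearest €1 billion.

MPC = 1 − MPS = 1 − 0.223 = 0.777.
Round 1 adds ΔG = €417 billion; each later round is MPC = 0.777 times the previous.
After 4 rounds: 417 + 324.009 + 251.754993 + 195.613629561 = ΔG·(1 − c^4)/(1 − c) = 417 × (1 − 0.364488705441)/0.223 ≈ €1,188 billion.

€1,188 billion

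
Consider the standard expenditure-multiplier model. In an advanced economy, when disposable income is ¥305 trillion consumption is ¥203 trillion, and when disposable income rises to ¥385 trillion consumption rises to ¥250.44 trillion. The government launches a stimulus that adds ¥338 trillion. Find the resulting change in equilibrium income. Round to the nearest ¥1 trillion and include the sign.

+¥830 trillion

MPC = ΔC/ΔYd = (250.44 − 203)/(385 − 305) = 47.44/80 = 0.593.
Government-spending multiplier = 1/(1 − MPC) = 1/(1 − 0.593) = 1/0.407 ≈ 2.457.
ΔY = k × ΔG = (+¥338 trillion) / 0.407 ≈ +¥830 trillion.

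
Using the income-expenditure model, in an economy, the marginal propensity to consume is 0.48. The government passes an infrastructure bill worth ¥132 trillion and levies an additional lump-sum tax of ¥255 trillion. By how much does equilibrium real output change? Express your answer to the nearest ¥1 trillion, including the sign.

Expenditure multiplier = 1/(1 − MPC) = 1/(1 − 0.48) = 1/0.52 ≈ 1.923.
ΔG contributes k·ΔG = (+¥132 trillion) / 0.52 ≈ +¥253.8 trillion.
ΔT of +¥255 trillion changes first-round spending by −c·ΔT = −¥122.4 trillion, contributing k·(−c·ΔT) = (−¥122.4 trillion) / 0.52 ≈ −¥235.4 trillion.
Net ΔY = k(ΔG − c·ΔT) = (+¥9.6 trillion) / 0.52 ≈ +¥18 trillion.

+¥18 trillion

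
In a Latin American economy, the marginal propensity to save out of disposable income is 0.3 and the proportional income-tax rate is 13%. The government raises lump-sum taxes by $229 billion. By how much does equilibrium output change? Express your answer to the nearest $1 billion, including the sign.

−$410 billion

MPC = 1 − MPS = 1 − 0.3 = 0.7.
A lump-sum tax change of +$229 billion shifts disposable income by −$229 billion; first-round consumption changes by −c × ΔT = −0.7 × (+$229 billion) = −$160.3 billion.
Expenditure multiplier = 1/(1 − c(1−t)) = 1/(1 − 0.7×0.87) = 1/0.391 ≈ 2.558.
The tax multiplier is −c × k ≈ −1.79, so ΔY = k × (−c·ΔT) = (−$160.3 billion) / 0.391 ≈ −$410 billion.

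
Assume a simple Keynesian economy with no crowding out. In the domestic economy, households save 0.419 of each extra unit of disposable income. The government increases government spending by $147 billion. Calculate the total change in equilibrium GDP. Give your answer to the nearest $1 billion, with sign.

MPC = 1 − MPS = 1 − 0.419 = 0.581.
Government-spending multiplier = 1/(1 − MPC) = 1/(1 − 0.581) = 1/0.419 ≈ 2.387.
ΔY = k × ΔG = (+$147 billion) / 0.419 ≈ +$351 billion.

+$351 billion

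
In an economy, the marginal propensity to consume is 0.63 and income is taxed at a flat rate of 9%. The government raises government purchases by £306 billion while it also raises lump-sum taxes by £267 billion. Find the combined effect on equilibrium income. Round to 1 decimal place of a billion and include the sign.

Expenditure multiplier = 1/(1 − c(1−t)) = 1/(1 − 0.63×0.91) = 1/0.4267 ≈ 2.344.
ΔG contributes k·ΔG = (+£306 billion) / 0.4267 ≈ +£717.1 billion.
ΔT of +£267 billion changes first-round spending by −c·ΔT = −£168.21 billion, contributing k·(−c·ΔT) = (−£168.21 billion) / 0.4267 ≈ −£394.2 billion.
Net ΔY = k(ΔG − c·ΔT) = (+£137.79 billion) / 0.4267 ≈ +£322.9 billion.

+£322.9 billion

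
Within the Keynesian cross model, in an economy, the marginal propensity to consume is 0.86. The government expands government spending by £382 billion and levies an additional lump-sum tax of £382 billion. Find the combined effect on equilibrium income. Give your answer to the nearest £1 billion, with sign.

Expenditure multiplier = 1/(1 − MPC) = 1/(1 − 0.86) = 1/0.14 ≈ 7.143.
ΔG contributes k·ΔG = (+£382 billion) / 0.14 ≈ +£2,728.6 billion.
ΔT of +£382 billion changes first-round spending by −c·ΔT = −£328.52 billion, contributing k·(−c·ΔT) = (−£328.52 billion) / 0.14 ≈ −£2,346.6 billion.
With ΔG = ΔT and no other leakages, the balanced-budget multiplier is 1, so ΔY = ΔG = +£382 billion.

+£382 billion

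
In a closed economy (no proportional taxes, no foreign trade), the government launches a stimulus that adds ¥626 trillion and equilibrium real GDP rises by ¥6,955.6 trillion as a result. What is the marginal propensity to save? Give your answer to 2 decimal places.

Implied spending multiplier k = ΔY/ΔG = 6,955.6/626 ≈ 11.1112.
Since k = 1/(1 − MPC), MPC = 1 − 1/k = 1 − ΔG/ΔY = 1 − 626/6,955.6 ≈ 0.91.
MPS = 1 − MPC = 0.09.

0.09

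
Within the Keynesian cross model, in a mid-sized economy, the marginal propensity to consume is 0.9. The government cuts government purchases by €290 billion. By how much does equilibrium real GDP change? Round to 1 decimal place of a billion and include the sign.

−€2,900.0 billion

Government-spending multiplier = 1/(1 − MPC) = 1/(1 − 0.9) = 1/0.1 = 10.
ΔY = k × ΔG = (−€290 billion) / 0.1 = −€2,900 billion.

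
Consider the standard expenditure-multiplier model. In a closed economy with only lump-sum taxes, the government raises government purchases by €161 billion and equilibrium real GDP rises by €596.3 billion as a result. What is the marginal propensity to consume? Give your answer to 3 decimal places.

Implied spending multiplier k = ΔY/ΔG = 596.3/161 ≈ 3.7037.
Since k = 1/(1 − MPC), MPC = 1 − 1/k = 1 − ΔG/ΔY = 1 − 161/596.3 ≈ 0.730.

0.730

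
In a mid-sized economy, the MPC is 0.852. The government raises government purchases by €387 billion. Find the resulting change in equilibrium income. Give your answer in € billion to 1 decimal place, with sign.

+€2,614.9 billion

Government-spending multiplier = 1/(1 − MPC) = 1/(1 − 0.852) = 1/0.148 ≈ 6.757.
ΔY = k × ΔG = (+€387 billion) / 0.148 ≈ +€2,614.9 billion.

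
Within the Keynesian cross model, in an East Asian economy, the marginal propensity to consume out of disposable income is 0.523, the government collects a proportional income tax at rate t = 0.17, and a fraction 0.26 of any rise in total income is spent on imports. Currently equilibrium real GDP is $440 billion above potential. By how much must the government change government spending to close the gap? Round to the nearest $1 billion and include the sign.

−$363 billion

Spending multiplier = 1/(1 − c(1−t) + m) = 1/(1 − 0.523×0.83 + 0.26) = 1/0.82591 ≈ 1.211.
Need ΔY = −$440 billion, so ΔG = ΔY/k = (−$440 billion) × 0.82591 ≈ −$363 billion.
The government should cut government spending by $363 billion.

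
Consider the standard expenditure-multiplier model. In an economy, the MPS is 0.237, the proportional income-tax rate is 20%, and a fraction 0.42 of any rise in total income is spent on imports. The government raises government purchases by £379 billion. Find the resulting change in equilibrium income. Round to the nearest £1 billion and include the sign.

MPC = 1 − MPS = 1 − 0.237 = 0.763.
Spending multiplier = 1/(1 − c(1−t) + m) = 1/(1 − 0.763×0.8 + 0.42) = 1/0.8096 ≈ 1.235.
ΔY = k × ΔG = (+£379 billion) / 0.8096 ≈ +£468 billion.

+£468 billion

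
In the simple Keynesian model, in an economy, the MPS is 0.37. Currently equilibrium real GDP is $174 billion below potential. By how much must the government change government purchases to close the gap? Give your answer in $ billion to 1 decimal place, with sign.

MPC = 1 − MPS = 1 − 0.37 = 0.63.
Spending multiplier = 1/(1 − MPC) = 1/(1 − 0.63) = 1/0.37 ≈ 2.703.
Need ΔY = +$174 billion, so ΔG = ΔY/k = (+$174 billion) × 0.37 ≈ +$64.4 billion.
The government should increase government purchases by $64.4 billion.

+$64.4 billion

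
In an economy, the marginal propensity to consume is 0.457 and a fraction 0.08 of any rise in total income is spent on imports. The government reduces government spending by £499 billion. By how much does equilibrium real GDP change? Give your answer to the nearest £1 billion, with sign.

Government-spending multiplier = 1/(1 − c + m) = 1/(1 − 0.457 + 0.08) = 1/0.623 ≈ 1.605.
ΔY = k × ΔG = (−£499 billion) / 0.623 ≈ −£801 billion.

−£801 billion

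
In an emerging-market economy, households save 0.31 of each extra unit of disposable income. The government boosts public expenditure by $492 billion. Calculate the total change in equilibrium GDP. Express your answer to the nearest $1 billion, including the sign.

+$1,587 billion

MPC = 1 − MPS = 1 − 0.31 = 0.69.
Spending multiplier = 1/(1 − MPC) = 1/(1 − 0.69) = 1/0.31 ≈ 3.226.
ΔY = k × ΔG = (+$492 billion) / 0.31 ≈ +$1,587 billion.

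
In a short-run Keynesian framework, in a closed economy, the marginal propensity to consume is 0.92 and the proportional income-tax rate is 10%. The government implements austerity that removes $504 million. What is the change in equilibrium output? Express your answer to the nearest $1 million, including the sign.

Expenditure multiplier = 1/(1 − c(1−t)) = 1/(1 − 0.92×0.9) = 1/0.172 ≈ 5.814.
ΔY = k × ΔG = (−$504 million) / 0.172 ≈ −$2,930 million.

−$2,930 million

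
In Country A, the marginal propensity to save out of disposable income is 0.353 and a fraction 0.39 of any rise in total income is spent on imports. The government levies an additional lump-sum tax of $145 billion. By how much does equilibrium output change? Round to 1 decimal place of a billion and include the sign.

−$126.3 billion

MPC = 1 − MPS = 1 − 0.353 = 0.647.
A lump-sum tax change of +$145 billion shifts disposable income by −$145 billion; first-round consumption changes by −c × ΔT = −0.647 × (+$145 billion) = −$93.815 billion.
Expenditure multiplier = 1/(1 − c + m) = 1/(1 − 0.647 + 0.39) = 1/0.743 ≈ 1.346.
The tax multiplier is −c × k ≈ −0.871, so ΔY = k × (−c·ΔT) = (−$93.815 billion) / 0.743 ≈ −$126.3 billion.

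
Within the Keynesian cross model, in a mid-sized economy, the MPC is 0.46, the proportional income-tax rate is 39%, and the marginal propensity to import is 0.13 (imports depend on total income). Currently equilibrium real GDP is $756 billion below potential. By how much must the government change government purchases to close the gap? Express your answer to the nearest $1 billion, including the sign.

Spending multiplier = 1/(1 − c(1−t) + m) = 1/(1 − 0.46×0.61 + 0.13) = 1/0.8494 ≈ 1.177.
Need ΔY = +$756 billion, so ΔG = ΔY/k = (+$756 billion) × 0.8494 ≈ +$642 billion.
The government should increase government purchases by $642 billion.

+$642 billion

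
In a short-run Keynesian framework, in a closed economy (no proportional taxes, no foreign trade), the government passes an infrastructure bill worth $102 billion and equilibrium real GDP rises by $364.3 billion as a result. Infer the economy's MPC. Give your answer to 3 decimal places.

0.720

Implied spending multiplier k = ΔY/ΔG = 364.3/102 ≈ 3.5716.
Since k = 1/(1 − MPC), MPC = 1 − 1/k = 1 − ΔG/ΔY = 1 − 102/364.3 ≈ 0.720.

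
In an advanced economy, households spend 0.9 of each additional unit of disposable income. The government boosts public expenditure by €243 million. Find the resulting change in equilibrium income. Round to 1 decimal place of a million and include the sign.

+€2,430.0 million

Spending multiplier = 1/(1 − MPC) = 1/(1 − 0.9) = 1/0.1 = 10.
ΔY = k × ΔG = (+€243 million) / 0.1 = +€2,430 million.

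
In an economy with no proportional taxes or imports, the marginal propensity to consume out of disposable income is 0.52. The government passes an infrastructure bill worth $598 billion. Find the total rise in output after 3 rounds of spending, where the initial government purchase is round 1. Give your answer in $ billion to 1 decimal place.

$1,070.7 billion

Round 1 adds ΔG = $598 billion; each later round is MPC = 0.52 times the previous.
After 3 rounds: 598 + 310.96 + 161.6992 = ΔG·(1 − c^3)/(1 − c) = 598 × (1 − 0.140608)/0.48 ≈ $1,070.7 billion.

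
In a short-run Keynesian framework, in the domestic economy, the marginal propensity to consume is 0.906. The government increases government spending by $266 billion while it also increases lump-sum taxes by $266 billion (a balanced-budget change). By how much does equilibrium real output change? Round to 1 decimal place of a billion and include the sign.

+$266.0 billion

Expenditure multiplier = 1/(1 − MPC) = 1/(1 − 0.906) = 1/0.094 ≈ 10.638.
ΔG contributes k·ΔG = (+$266 billion) / 0.094 ≈ +$2,829.8 billion.
ΔT of +$266 billion changes first-round spending by −c·ΔT = −$240.996 billion, contributing k·(−c·ΔT) = (−$240.996 billion) / 0.094 ≈ −$2,563.8 billion.
With ΔG = ΔT and no other leakages, the balanced-budget multiplier is 1, so ΔY = ΔG = +$266 billion.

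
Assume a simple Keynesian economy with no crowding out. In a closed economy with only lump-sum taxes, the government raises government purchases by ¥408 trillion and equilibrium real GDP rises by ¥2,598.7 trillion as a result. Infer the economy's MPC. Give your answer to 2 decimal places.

0.84

Implied spending multiplier k = ΔY/ΔG = 2,598.7/408 ≈ 6.3694.
Since k = 1/(1 − MPC), MPC = 1 − 1/k = 1 − ΔG/ΔY = 1 − 408/2,598.7 ≈ 0.84.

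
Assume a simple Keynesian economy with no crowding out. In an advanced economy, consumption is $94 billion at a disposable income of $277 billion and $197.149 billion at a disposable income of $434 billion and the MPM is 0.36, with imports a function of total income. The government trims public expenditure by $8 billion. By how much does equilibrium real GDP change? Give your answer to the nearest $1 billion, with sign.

MPC = ΔC/ΔYd = (197.149 − 94)/(434 − 277) = 103.149/157 = 0.657.
Expenditure multiplier = 1/(1 − c + m) = 1/(1 − 0.657 + 0.36) = 1/0.703 ≈ 1.422.
ΔY = k × ΔG = (−$8 billion) / 0.703 ≈ −$11 billion.

−$11 billion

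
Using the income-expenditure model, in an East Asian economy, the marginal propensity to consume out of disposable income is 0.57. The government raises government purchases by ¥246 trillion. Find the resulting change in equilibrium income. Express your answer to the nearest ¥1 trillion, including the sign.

+¥572 trillion

Government-spending multiplier = 1/(1 − MPC) = 1/(1 − 0.57) = 1/0.43 ≈ 2.326.
ΔY = k × ΔG = (+¥246 trillion) / 0.43 ≈ +¥572 trillion.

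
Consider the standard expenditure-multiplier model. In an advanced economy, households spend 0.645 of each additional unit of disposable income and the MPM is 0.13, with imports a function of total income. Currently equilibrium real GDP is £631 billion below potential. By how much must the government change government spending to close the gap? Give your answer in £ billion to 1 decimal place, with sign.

+£306.0 billion

Spending multiplier = 1/(1 − c + m) = 1/(1 − 0.645 + 0.13) = 1/0.485 ≈ 2.062.
Need ΔY = +£631 billion, so ΔG = ΔY/k = (+£631 billion) × 0.485 ≈ +£306 billion.
The government should increase government spending by £306 billion.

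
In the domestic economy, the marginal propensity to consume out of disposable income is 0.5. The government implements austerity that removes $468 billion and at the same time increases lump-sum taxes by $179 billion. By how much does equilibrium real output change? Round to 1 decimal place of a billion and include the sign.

−$1,115.0 billion

Expenditure multiplier = 1/(1 − MPC) = 1/(1 − 0.5) = 1/0.5 = 2.
ΔG contributes k·ΔG = (−$468 billion) / 0.5 = −$936 billion.
ΔT of +$179 billion changes first-round spending by −c·ΔT = −$89.5 billion, contributing k·(−c·ΔT) = (−$89.5 billion) / 0.5 = −$179 billion.
Net ΔY = k(ΔG − c·ΔT) = (−$557.5 billion) / 0.5 = −$1,115 billion.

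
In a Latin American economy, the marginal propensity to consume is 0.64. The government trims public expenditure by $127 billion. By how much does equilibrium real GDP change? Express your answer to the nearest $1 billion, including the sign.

Expenditure multiplier = 1/(1 − MPC) = 1/(1 − 0.64) = 1/0.36 ≈ 2.778.
ΔY = k × ΔG = (−$127 billion) / 0.36 ≈ −$353 billion.

−$353 billion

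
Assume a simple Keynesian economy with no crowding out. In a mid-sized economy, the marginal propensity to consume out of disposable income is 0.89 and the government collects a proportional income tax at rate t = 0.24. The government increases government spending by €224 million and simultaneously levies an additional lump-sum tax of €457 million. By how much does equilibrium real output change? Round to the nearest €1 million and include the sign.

−€565 million

Expenditure multiplier = 1/(1 − c(1−t)) = 1/(1 − 0.89×0.76) = 1/0.3236 ≈ 3.09.
ΔG contributes k·ΔG = (+€224 million) / 0.3236 ≈ +€692.2 million.
ΔT of +€457 million changes first-round spending by −c·ΔT = −€406.73 million, contributing k·(−c·ΔT) = (−€406.73 million) / 0.3236 ≈ −€1,256.9 million.
Net ΔY = k(ΔG − c·ΔT) = (−€182.73 million) / 0.3236 ≈ −€565 million.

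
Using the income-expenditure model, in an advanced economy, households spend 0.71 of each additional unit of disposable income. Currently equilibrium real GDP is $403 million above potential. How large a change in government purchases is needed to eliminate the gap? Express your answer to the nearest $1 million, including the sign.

−$117 million

Spending multiplier = 1/(1 − MPC) = 1/(1 − 0.71) = 1/0.29 ≈ 3.448.
Need ΔY = −$403 million, so ΔG = ΔY/k = (−$403 million) × 0.29 ≈ −$117 million.
The government should cut government purchases by $117 million.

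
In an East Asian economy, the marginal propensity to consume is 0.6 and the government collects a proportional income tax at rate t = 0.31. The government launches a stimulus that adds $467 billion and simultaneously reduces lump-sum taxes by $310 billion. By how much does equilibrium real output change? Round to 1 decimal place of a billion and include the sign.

Expenditure multiplier = 1/(1 − c(1−t)) = 1/(1 − 0.6×0.69) = 1/0.586 ≈ 1.706.
ΔG contributes k·ΔG = (+$467 billion) / 0.586 ≈ +$796.9 billion.
ΔT of −$310 billion changes first-round spending by −c·ΔT = +$186 billion, contributing k·(−c·ΔT) = (+$186 billion) / 0.586 ≈ +$317.4 billion.
Net ΔY = k(ΔG − c·ΔT) = (+$653 billion) / 0.586 ≈ +$1,114.3 billion.

+$1,114.3 billion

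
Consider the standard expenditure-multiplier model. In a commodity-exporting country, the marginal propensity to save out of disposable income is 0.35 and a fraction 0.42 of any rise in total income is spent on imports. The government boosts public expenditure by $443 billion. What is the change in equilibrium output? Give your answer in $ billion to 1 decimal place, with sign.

MPC = 1 − MPS = 1 − 0.35 = 0.65.
Expenditure multiplier = 1/(1 − c + m) = 1/(1 − 0.65 + 0.42) = 1/0.77 ≈ 1.299.
ΔY = k × ΔG = (+$443 billion) / 0.77 ≈ +$575.3 billion.

+$575.3 billion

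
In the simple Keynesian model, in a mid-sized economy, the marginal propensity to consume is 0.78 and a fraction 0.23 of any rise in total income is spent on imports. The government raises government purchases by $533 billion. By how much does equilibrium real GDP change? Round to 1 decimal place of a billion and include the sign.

Expenditure multiplier = 1/(1 − c + m) = 1/(1 − 0.78 + 0.23) = 1/0.45 ≈ 2.222.
ΔY = k × ΔG = (+$533 billion) / 0.45 ≈ +$1,184.4 billion.

+$1,184.4 billion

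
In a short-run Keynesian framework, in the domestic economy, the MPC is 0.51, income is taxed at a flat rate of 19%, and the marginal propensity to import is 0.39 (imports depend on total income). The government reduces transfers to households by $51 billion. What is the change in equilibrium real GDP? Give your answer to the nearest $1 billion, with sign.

The transfer change shifts disposable income by −$51 billion, so first-round consumption changes by c·ΔTR = 0.51 × (−$51 billion) = −$26.01 billion.
Expenditure multiplier = 1/(1 − c(1−t) + m) = 1/(1 − 0.51×0.81 + 0.39) = 1/0.9769 ≈ 1.024.
The transfer multiplier is c × k ≈ 0.522, so ΔY = k × (c·ΔTR) = (−$26.01 billion) / 0.9769 ≈ −$27 billion.

−$27 billion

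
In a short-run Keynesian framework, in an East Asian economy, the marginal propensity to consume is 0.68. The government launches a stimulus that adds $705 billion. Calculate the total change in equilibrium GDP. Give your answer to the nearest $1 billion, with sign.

+$2,203 billion

Expenditure multiplier = 1/(1 − MPC) = 1/(1 − 0.68) = 1/0.32 = 3.125.
ΔY = k × ΔG = (+$705 billion) / 0.32 ≈ +$2,203 billion.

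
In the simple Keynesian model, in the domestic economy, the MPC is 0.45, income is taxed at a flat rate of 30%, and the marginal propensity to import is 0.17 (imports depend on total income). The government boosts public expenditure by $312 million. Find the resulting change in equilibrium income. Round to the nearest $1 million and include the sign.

+$365 million

Spending multiplier = 1/(1 − c(1−t) + m) = 1/(1 − 0.45×0.7 + 0.17) = 1/0.855 ≈ 1.17.
ΔY = k × ΔG = (+$312 million) / 0.855 ≈ +$365 million.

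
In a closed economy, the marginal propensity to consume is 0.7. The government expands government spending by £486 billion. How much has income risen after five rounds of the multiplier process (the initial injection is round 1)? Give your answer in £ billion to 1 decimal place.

£1,347.7 billion

Round 1 adds ΔG = £486 billion; each later round is MPC = 0.7 times the previous.
After 5 rounds: 486 + 340.2 + 238.14 + 166.698 + 116.6886 = ΔG·(1 − c^5)/(1 − c) = 486 × (1 − 0.16807)/0.3 ≈ £1,347.7 billion.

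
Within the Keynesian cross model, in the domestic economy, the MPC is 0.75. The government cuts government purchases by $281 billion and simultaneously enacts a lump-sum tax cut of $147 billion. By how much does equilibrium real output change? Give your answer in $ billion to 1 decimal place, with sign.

Expenditure multiplier = 1/(1 − MPC) = 1/(1 − 0.75) = 1/0.25 = 4.
ΔG contributes k·ΔG = (−$281 billion) / 0.25 = −$1,124 billion.
ΔT of −$147 billion changes first-round spending by −c·ΔT = +$110.25 billion, contributing k·(−c·ΔT) = (+$110.25 billion) / 0.25 = +$441 billion.
Net ΔY = k(ΔG − c·ΔT) = (−$170.75 billion) / 0.25 = −$683 billion.

−$683.0 billion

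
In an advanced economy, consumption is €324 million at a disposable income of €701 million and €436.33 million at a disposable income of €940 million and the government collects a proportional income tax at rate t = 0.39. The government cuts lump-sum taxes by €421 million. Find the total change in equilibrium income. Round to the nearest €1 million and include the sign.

+€277 million

MPC = ΔC/ΔYd = (436.33 − 324)/(940 − 701) = 112.33/239 = 0.47.
A lump-sum tax change of −€421 million shifts disposable income by +€421 million; first-round consumption changes by −c × ΔT = −0.47 × (−€421 million) = +€197.87 million.
Expenditure multiplier = 1/(1 − c(1−t)) = 1/(1 − 0.47×0.61) = 1/0.7133 ≈ 1.402.
The tax multiplier is −c × k ≈ −0.659, so ΔY = k × (−c·ΔT) = (+€197.87 million) / 0.7133 ≈ +€277 million.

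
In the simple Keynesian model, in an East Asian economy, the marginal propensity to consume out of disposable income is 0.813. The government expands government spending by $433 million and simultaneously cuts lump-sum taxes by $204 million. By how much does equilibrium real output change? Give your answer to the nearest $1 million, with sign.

+$3,202 million

Expenditure multiplier = 1/(1 − MPC) = 1/(1 − 0.813) = 1/0.187 ≈ 5.348.
ΔG contributes k·ΔG = (+$433 million) / 0.187 ≈ +$2,315.5 million.
ΔT of −$204 million changes first-round spending by −c·ΔT = +$165.852 million, contributing k·(−c·ΔT) = (+$165.852 million) / 0.187 ≈ +$886.9 million.
Net ΔY = k(ΔG − c·ΔT) = (+$598.852 million) / 0.187 ≈ +$3,202 million.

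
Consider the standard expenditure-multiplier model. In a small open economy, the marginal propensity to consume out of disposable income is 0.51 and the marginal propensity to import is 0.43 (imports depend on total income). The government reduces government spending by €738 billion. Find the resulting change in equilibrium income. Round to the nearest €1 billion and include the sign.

−€802 billion

Expenditure multiplier = 1/(1 − c + m) = 1/(1 − 0.51 + 0.43) = 1/0.92 ≈ 1.087.
ΔY = k × ΔG = (−€738 billion) / 0.92 ≈ −€802 billion.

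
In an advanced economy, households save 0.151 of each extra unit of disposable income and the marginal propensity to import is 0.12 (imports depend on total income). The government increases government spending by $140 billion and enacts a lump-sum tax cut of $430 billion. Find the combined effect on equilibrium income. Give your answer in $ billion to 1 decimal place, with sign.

MPC = 1 − MPS = 1 − 0.151 = 0.849.
Expenditure multiplier = 1/(1 − c + m) = 1/(1 − 0.849 + 0.12) = 1/0.271 ≈ 3.69.
ΔG contributes k·ΔG = (+$140 billion) / 0.271 ≈ +$516.6 billion.
ΔT of −$430 billion changes first-round spending by −c·ΔT = +$365.07 billion, contributing k·(−c·ΔT) = (+$365.07 billion) / 0.271 ≈ +$1,347.1 billion.
Net ΔY = k(ΔG − c·ΔT) = (+$505.07 billion) / 0.271 ≈ +$1,863.7 billion.

+$1,863.7 billion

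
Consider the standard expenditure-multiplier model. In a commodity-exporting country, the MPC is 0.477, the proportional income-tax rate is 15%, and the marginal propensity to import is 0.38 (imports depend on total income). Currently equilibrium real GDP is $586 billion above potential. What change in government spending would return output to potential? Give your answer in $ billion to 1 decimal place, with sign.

−$571.1 billion

Spending multiplier = 1/(1 − c(1−t) + m) = 1/(1 − 0.477×0.85 + 0.38) = 1/0.97455 ≈ 1.026.
Need ΔY = −$586 billion, so ΔG = ΔY/k = (−$586 billion) × 0.97455 ≈ −$571.1 billion.
The government should cut government spending by $571.1 billion.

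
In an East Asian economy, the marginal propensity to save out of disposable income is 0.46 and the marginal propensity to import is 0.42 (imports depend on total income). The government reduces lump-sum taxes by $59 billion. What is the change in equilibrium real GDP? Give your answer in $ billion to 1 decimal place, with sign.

MPC = 1 − MPS = 1 − 0.46 = 0.54.
A lump-sum tax change of −$59 billion shifts disposable income by +$59 billion; first-round consumption changes by −c × ΔT = −0.54 × (−$59 billion) = +$31.86 billion.
Expenditure multiplier = 1/(1 − c + m) = 1/(1 − 0.54 + 0.42) = 1/0.88 ≈ 1.136.
The tax multiplier is −c × k ≈ −0.614, so ΔY = k × (−c·ΔT) = (+$31.86 billion) / 0.88 ≈ +$36.2 billion.

+$36.2 billion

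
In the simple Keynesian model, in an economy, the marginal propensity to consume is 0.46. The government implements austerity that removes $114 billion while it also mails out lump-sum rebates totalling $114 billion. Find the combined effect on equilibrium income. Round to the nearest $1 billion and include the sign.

Expenditure multiplier = 1/(1 − MPC) = 1/(1 − 0.46) = 1/0.54 ≈ 1.852.
ΔG contributes k·ΔG = (−$114 billion) / 0.54 ≈ −$211.1 billion.
ΔT of −$114 billion changes first-round spending by −c·ΔT = +$52.44 billion, contributing k·(−c·ΔT) = (+$52.44 billion) / 0.54 ≈ +$97.1 billion.
With ΔG = ΔT and no other leakages, the balanced-budget multiplier is 1, so ΔY = ΔG = −$114 billion.

−$114 billion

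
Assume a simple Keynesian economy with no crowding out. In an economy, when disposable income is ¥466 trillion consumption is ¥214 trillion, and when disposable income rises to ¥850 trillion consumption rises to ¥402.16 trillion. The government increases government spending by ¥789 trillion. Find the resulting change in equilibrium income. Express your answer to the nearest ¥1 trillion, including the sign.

+¥1,547 trillion

MPC = ΔC/ΔYd = (402.16 − 214)/(850 − 466) = 188.16/384 = 0.49.
Government-spending multiplier = 1/(1 − MPC) = 1/(1 − 0.49) = 1/0.51 ≈ 1.961.
ΔY = k × ΔG = (+¥789 trillion) / 0.51 ≈ +¥1,547 trillion.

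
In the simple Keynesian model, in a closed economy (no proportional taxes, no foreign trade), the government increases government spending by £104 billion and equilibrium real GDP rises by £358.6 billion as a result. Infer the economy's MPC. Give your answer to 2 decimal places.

Implied spending multiplier k = ΔY/ΔG = 358.6/104 ≈ 3.4481.
Since k = 1/(1 − MPC), MPC = 1 − 1/k = 1 − ΔG/ΔY = 1 − 104/358.6 ≈ 0.71.

0.71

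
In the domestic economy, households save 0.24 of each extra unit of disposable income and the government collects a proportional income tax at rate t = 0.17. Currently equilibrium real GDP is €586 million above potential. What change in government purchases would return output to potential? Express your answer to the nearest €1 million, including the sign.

−€216 million

MPC = 1 − MPS = 1 − 0.24 = 0.76.
Spending multiplier = 1/(1 − c(1−t)) = 1/(1 − 0.76×0.83) = 1/0.3692 ≈ 2.709.
Need ΔY = −€586 million, so ΔG = ΔY/k = (−€586 million) × 0.3692 ≈ −€216 million.
The government should cut government purchases by €216 million.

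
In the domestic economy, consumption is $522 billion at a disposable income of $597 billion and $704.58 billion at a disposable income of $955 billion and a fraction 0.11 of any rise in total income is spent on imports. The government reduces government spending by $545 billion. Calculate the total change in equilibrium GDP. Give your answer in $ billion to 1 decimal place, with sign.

MPC = ΔC/ΔYd = (704.58 − 522)/(955 − 597) = 182.58/358 = 0.51.
Government-spending multiplier = 1/(1 − c + m) = 1/(1 − 0.51 + 0.11) = 1/0.6 ≈ 1.667.
ΔY = k × ΔG = (−$545 billion) / 0.6 ≈ −$908.3 billion.

−$908.3 billion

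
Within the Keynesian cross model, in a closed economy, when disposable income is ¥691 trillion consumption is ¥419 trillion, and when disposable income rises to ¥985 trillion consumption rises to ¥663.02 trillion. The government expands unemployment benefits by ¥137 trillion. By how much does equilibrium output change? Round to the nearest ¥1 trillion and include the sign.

MPC = ΔC/ΔYd = (663.02 − 419)/(985 − 691) = 244.02/294 = 0.83.
The transfer change shifts disposable income by +¥137 trillion, so first-round consumption changes by c·ΔTR = 0.83 × (+¥137 trillion) = +¥113.71 trillion.
Expenditure multiplier = 1/(1 − MPC) = 1/(1 − 0.83) = 1/0.17 ≈ 5.882.
The transfer multiplier is c × k ≈ 4.882, so ΔY = k × (c·ΔTR) = (+¥113.71 trillion) / 0.17 ≈ +¥669 trillion.

+¥669 trillion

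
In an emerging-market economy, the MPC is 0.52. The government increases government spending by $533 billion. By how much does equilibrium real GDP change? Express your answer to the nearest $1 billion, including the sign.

+$1,110 billion

Spending multiplier = 1/(1 − MPC) = 1/(1 − 0.52) = 1/0.48 ≈ 2.083.
ΔY = k × ΔG = (+$533 billion) / 0.48 ≈ +$1,110 billion.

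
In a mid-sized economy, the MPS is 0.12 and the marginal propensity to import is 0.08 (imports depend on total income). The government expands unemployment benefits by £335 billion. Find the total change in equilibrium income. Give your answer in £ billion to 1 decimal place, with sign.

MPC = 1 − MPS = 1 − 0.12 = 0.88.
The transfer change shifts disposable income by +£335 billion, so first-round consumption changes by c·ΔTR = 0.88 × (+£335 billion) = +£294.8 billion.
Expenditure multiplier = 1/(1 − c + m) = 1/(1 − 0.88 + 0.08) = 1/0.2 = 5.
The transfer multiplier is c × k = 4.4, so ΔY = k × (c·ΔTR) = (+£294.8 billion) / 0.2 = +£1,474 billion.

+£1,474.0 billion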